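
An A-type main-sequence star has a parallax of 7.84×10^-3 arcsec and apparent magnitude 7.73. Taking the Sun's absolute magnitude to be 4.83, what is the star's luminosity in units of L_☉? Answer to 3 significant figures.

d = 1/p = 1/7.84×10^-3″ = 127.6 pc
M = m − 5 log₁₀ d + 5 = 7.73 − 5·2.1057 + 5 = 2.202
M − M_☉ = 2.202 − 4.83 = -2.628
L/L_☉ = 10^(−0.4 × -2.628) = 11.26

L/L_☉ ≈ 11.3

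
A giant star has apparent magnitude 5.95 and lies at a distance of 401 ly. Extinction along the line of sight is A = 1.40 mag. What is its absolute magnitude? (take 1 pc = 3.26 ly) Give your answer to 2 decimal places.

M ≈ -0.90

d = 401 ly / 3.26 = 123.0 pc
5 log₁₀(d/10 pc) = 5 log₁₀(123.0) − 5 = 5.450
M = m − 5 log₁₀(d/10) − A = 5.95 − 5.450 − 1.40 = -0.900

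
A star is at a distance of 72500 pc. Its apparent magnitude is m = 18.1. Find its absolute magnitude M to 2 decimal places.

M ≈ -1.20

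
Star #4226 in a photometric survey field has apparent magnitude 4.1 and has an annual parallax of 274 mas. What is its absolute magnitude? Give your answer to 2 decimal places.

p = 274 mas = 0.274″ → d = 1/p = 3.650 pc
5 log₁₀(d/10 pc) = 5 log₁₀(3.650) − 5 = -2.189
M = m − 5 log₁₀(d/10) = 4.1 + 2.189 = 6.289

M ≈ 6.29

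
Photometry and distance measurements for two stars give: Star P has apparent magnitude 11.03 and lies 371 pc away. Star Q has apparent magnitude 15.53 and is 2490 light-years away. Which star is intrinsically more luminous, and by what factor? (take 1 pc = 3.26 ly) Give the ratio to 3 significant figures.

Star P is more luminous, by a factor of 14.9.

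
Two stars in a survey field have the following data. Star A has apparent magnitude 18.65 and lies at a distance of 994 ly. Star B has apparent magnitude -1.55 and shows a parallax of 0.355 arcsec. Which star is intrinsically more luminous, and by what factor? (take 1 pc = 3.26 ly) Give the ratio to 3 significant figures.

Star A: d = 994 ly / 3.26 = 304.9 pc
Star A: M = m − 5 log₁₀ d + 5 = 18.65 − 5·2.4842 + 5 = 11.229
Star B: d = 1/p = 1/0.355″ = 2.817 pc
Star B: M = m − 5 log₁₀ d + 5 = -1.55 − 5·0.4498 + 5 = 1.201
ΔM = M_A − M_B = 11.229 − (1.201) = 10.028; smaller M is more luminous → Star B.
L ratio = 10^(0.4 |ΔM|) = 10^4.011 = 10260

Star B is more luminous, by a factor of 10300.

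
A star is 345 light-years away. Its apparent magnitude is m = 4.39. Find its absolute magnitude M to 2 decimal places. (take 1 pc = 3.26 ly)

d = 345 ly / 3.26 = 105.8 pc
5 log₁₀(d/10 pc) = 5 log₁₀(105.8) − 5 = 5.123
M = m − 5 log₁₀(d/10) = 4.39 − 5.123 = -0.733

M ≈ -0.73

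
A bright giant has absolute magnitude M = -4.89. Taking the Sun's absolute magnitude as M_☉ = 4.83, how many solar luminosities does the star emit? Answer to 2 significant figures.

M − M_☉ = -4.89 − 4.83 = -9.720
L/L_☉ = 10^(−0.4 (M − M_☉)) = 10^3.888 = 7727

L/L_☉ ≈ 7700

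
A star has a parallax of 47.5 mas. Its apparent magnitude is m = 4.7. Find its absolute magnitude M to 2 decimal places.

M ≈ 3.08

p = 47.5 mas = 0.0475″ → d = 1/p = 21.05 pc
5 log₁₀(d/10 pc) = 5 log₁₀(21.05) − 5 = 1.617
M = m − 5 log₁₀(d/10) = 4.7 − 1.617 = 3.083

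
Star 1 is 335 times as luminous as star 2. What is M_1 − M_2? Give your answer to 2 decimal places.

M_1 − M_2 ≈ -6.31

Pogson: ΔM = −2.5 log₁₀(ratio) = −2.5 log₁₀(335) = −2.5 × 2.5250 = -6.313
Star 1 is brighter, so it has the smaller magnitude: the difference is negative.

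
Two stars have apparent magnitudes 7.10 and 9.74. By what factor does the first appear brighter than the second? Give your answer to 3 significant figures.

11.4

Magnitude difference = -2.64
Flux ratio = 10^(−0.4 Δm) = 10^(−0.4 × -2.64) = 10^1.056 = 11.38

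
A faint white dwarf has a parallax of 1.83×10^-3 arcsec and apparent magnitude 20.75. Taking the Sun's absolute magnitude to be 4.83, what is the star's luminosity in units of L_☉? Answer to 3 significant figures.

L/L_☉ ≈ 1.28×10^-3

d = 1/p = 1/1.83×10^-3″ = 546.4 pc
M = m − 5 log₁₀ d + 5 = 20.75 − 5·2.7375 + 5 = 12.062
M − M_☉ = 12.062 − 4.83 = 7.232
L/L_☉ = 10^(−0.4 × 7.232) = 1.280×10^-3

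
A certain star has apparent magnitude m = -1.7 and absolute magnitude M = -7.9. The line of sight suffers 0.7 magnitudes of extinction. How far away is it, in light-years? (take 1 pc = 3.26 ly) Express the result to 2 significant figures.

m − M = 5 log₁₀(d/10 pc) + A  ⇒  -1.7 − (-7.9) − 0.7 = 5 log₁₀(d/10)
5.500 = 5 log₁₀(d/10)
log₁₀ d = (m − M − A)/5 + 1 = 2.1000
d = 10^2.1000 = 125.9 pc
= 410.4 ly

d ≈ 410 ly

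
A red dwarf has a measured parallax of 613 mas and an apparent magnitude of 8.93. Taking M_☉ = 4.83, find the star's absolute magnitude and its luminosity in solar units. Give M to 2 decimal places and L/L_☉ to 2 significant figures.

M ≈ 12.87; L/L_☉ ≈ 6.1×10^-4

d = 1/p = 1000/613 mas = 1.631 pc
M = m − 5 log₁₀ d + 5 = 8.93 − 5·0.2125 + 5 = 12.867
M − M_☉ = 12.867 − 4.83 = 8.037
L/L_☉ = 10^(−0.4 × 8.037) = 6.096×10^-4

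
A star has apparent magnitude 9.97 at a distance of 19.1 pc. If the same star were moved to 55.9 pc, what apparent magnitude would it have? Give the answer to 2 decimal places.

Flux ∝ 1/d², so Δm = 5 log₁₀(d₂/d₁) = 5 log₁₀(55.9/19.1) = 2.332
m₂ = m₁ + Δm = 9.97 + (2.332) = 12.302

m ≈ 12.30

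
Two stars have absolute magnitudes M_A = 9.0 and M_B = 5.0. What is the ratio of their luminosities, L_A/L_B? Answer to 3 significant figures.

ΔM = M_A − M_B = 4.0
L_A/L_B = 10^(−0.4 ΔM) = 10^-1.600 = 0.02512

L_A/L_B ≈ 0.0251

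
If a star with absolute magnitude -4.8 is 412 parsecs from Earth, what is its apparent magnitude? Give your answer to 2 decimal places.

m ≈ 3.27

m = M + 5 log₁₀ d − 5 = -4.8 + 5·2.6149 − 5 = 3.274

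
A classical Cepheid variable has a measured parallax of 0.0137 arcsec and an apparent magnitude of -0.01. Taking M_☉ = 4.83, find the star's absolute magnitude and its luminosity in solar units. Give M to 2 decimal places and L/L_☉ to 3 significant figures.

M ≈ -4.33; L/L_☉ ≈ 4600

d = 1/p = 1/0.0137″ = 72.99 pc
M = m − 5 log₁₀ d + 5 = -0.01 − 5·1.8633 + 5 = -4.326
M − M_☉ = -4.326 − 4.83 = -9.156
L/L_☉ = 10^(−0.4 × -9.156) = 4598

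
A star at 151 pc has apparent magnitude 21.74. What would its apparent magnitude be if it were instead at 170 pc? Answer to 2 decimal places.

Flux ∝ 1/d², so Δm = 5 log₁₀(d₂/d₁) = 5 log₁₀(170/151) = 0.257
m₂ = m₁ + Δm = 21.74 + (0.257) = 21.997

m ≈ 22.00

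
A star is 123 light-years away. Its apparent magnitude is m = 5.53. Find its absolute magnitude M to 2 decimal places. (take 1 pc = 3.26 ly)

d = 123 ly / 3.26 = 37.73 pc
5 log₁₀(d/10 pc) = 5 log₁₀(37.73) − 5 = 2.883
M = m − 5 log₁₀(d/10) = 5.53 − 2.883 = 2.647

M ≈ 2.65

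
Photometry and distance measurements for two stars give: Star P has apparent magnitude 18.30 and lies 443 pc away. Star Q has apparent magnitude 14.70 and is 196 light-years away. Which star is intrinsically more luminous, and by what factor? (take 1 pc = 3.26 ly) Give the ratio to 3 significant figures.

Star P: M = m − 5 log₁₀ d + 5 = 18.30 − 5·2.6464 + 5 = 10.068
Star Q: d = 196 ly / 3.26 = 60.12 pc
Star Q: M = m − 5 log₁₀ d + 5 = 14.70 − 5·1.7790 + 5 = 10.805
ΔM = M_P − M_Q = 10.068 − (10.805) = -0.737; smaller M is more luminous → Star P.
L ratio = 10^(0.4 |ΔM|) = 10^0.295 = 1.971

Star P is more luminous, by a factor of 1.97.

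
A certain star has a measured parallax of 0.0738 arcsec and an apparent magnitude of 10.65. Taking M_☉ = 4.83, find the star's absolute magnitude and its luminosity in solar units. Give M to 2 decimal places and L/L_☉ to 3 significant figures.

d = 1/p = 1/0.0738″ = 13.55 pc
M = m − 5 log₁₀ d + 5 = 10.65 − 5·1.1319 + 5 = 9.990
M − M_☉ = 9.990 − 4.83 = 5.160
L/L_☉ = 10^(−0.4 × 5.160) = 8.628×10^-3

M ≈ 9.99; L/L_☉ ≈ 8.63×10^-3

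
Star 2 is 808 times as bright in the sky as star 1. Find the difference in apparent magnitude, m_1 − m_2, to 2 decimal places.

Pogson: Δm = −2.5 log₁₀(ratio) = −2.5 log₁₀(808) = −2.5 × 2.9074 = -7.269
Star 2 is brighter so has the smaller magnitude: m_1 − m_2 is positive.

m_1 − m_2 ≈ 7.27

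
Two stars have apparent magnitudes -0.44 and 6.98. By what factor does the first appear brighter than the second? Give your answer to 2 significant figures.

Δm = -0.44 − (6.98) = -7.42
Flux ratio = 10^(−0.4 Δm) = 10^(−0.4 × -7.42) = 10^2.968 = 929.0

930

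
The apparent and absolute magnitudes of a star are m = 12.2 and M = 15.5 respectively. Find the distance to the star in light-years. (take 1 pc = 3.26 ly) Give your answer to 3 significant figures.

d ≈ 7.13 ly

Distance modulus: m − M = 12.2 − (15.5) = -3.300
m − M = 5 log₁₀ d − 5
log₁₀ d = (m − M)/5 + 1 = 0.3400
d = 10^0.3400 = 2.188 pc
= 7.132 ly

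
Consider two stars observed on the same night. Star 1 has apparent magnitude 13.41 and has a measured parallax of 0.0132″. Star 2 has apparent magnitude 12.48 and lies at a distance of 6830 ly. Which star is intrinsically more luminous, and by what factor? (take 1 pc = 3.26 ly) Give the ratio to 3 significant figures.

Star 1: d = 1/p = 1/0.0132″ = 75.76 pc
Star 1: M = m − 5 log₁₀ d + 5 = 13.41 − 5·1.8794 + 5 = 9.013
Star 2: d = 6830 ly / 3.26 = 2095 pc
Star 2: M = m − 5 log₁₀ d + 5 = 12.48 − 5·3.3212 + 5 = 0.874
ΔM = M_1 − M_2 = 9.013 − (0.874) = 8.139; smaller M is more luminous → Star 2.
L ratio = 10^(0.4 |ΔM|) = 10^3.256 = 1801

Star 2 is more luminous, by a factor of 1800.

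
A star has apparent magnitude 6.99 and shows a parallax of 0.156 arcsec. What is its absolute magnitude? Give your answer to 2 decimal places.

d = 1/p = 1/0.156″ = 6.410 pc
5 log₁₀(d/10 pc) = 5 log₁₀(6.410) − 5 = -0.966
M = m − 5 log₁₀(d/10) = 6.99 + 0.966 = 7.956

M ≈ 7.96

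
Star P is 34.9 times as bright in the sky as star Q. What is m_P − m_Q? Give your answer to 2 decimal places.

Pogson: Δm = −2.5 log₁₀(ratio) = −2.5 log₁₀(34.9) = −2.5 × 1.5428 = -3.857
Star P is brighter, so it has the smaller magnitude: the difference is negative.

m_P − m_Q ≈ -3.86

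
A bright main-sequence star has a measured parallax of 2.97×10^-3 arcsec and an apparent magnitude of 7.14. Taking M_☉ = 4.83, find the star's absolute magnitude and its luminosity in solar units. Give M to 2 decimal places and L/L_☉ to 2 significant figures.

M ≈ -0.50; L/L_☉ ≈ 140

d = 1/p = 1/2.97×10^-3″ = 336.7 pc
M = m − 5 log₁₀ d + 5 = 7.14 − 5·2.5272 + 5 = -0.496
M − M_☉ = -0.496 − 4.83 = -5.326
L/L_☉ = 10^(−0.4 × -5.326) = 135.0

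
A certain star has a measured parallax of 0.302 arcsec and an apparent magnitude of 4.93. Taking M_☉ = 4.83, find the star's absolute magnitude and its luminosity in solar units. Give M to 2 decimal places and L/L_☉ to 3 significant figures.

d = 1/p = 1/0.302″ = 3.311 pc
M = m − 5 log₁₀ d + 5 = 4.93 − 5·0.5200 + 5 = 7.330
M − M_☉ = 7.330 − 4.83 = 2.500
L/L_☉ = 10^(−0.4 × 2.500) = 0.1000

M ≈ 7.33; L/L_☉ ≈ 0.100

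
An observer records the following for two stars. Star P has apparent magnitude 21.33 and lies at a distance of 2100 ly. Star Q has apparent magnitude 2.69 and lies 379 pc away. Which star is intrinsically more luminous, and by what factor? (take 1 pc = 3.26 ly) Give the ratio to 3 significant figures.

Star P: d = 2100 ly / 3.26 = 644.2 pc
Star P: M = m − 5 log₁₀ d + 5 = 21.33 − 5·2.8090 + 5 = 12.285
Star Q: M = m − 5 log₁₀ d + 5 = 2.69 − 5·2.5786 + 5 = -5.203
ΔM = M_P − M_Q = 12.285 − (-5.203) = 17.488; smaller M is more luminous → Star Q.
L ratio = 10^(0.4 |ΔM|) = 10^6.995 = 9.892×10^6

Star Q is more luminous, by a factor of 9.89×10^6.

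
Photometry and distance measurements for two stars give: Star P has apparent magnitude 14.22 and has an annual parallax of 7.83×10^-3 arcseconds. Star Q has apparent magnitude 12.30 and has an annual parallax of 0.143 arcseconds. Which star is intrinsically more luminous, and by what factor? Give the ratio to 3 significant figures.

Star P is more luminous, by a factor of 56.9.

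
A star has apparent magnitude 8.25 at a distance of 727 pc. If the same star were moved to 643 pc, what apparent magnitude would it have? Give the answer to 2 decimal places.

m ≈ 7.98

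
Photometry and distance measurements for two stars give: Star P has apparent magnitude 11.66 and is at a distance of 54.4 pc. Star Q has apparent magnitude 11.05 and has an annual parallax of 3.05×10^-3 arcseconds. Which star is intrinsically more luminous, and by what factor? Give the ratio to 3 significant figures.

Star Q is more luminous, by a factor of 63.7.

Star P: M = m − 5 log₁₀ d + 5 = 11.66 − 5·1.7356 + 5 = 7.982
Star Q: d = 1/p = 1/3.05×10^-3″ = 327.9 pc
Star Q: M = m − 5 log₁₀ d + 5 = 11.05 − 5·2.5157 + 5 = 3.471
ΔM = M_P − M_Q = 7.982 − (3.471) = 4.511; smaller M is more luminous → Star Q.
L ratio = 10^(0.4 |ΔM|) = 10^1.804 = 63.71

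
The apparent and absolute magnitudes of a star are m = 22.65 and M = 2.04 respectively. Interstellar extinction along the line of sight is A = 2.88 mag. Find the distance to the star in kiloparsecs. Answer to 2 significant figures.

m − M = 5 log₁₀(d/10 pc) + A  ⇒  22.65 − (2.04) − 2.88 = 5 log₁₀(d/10)
17.730 = 5 log₁₀(d/10)
log₁₀ d = (m − M − A)/5 + 1 = 4.5460
d = 10^4.5460 = 35160 pc
= 35.16 kpc

d ≈ 35 kpc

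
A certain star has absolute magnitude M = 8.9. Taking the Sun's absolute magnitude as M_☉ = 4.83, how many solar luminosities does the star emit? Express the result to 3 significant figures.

M − M_☉ = 8.9 − 4.83 = 4.070
L/L_☉ = 10^(−0.4 (M − M_☉)) = 10^-1.628 = 0.02355

L/L_☉ ≈ 0.0236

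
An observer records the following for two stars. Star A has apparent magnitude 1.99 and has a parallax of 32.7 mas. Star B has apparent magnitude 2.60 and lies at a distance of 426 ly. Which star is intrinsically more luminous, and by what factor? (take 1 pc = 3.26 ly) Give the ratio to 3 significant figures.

Star B is more luminous, by a factor of 10.4.

Star A: p = 32.7 mas = 0.0327″ → d = 1/p = 30.58 pc
Star A: M = m − 5 log₁₀ d + 5 = 1.99 − 5·1.4855 + 5 = -0.437
Star B: d = 426 ly / 3.26 = 130.7 pc
Star B: M = m − 5 log₁₀ d + 5 = 2.60 − 5·2.1162 + 5 = -2.981
ΔM = M_A − M_B = -0.437 − (-2.981) = 2.544; smaller M is more luminous → Star B.
L ratio = 10^(0.4 |ΔM|) = 10^1.017 = 10.41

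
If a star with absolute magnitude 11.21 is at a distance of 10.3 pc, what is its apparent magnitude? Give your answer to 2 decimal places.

m ≈ 11.27

m = M + 5 log₁₀ d − 5 = 11.21 + 5·1.0128 − 5 = 11.274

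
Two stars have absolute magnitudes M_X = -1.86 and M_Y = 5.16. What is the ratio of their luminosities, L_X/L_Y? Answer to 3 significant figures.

L_X/L_Y ≈ 643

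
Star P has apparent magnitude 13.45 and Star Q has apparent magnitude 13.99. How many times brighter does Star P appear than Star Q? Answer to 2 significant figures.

1.6

Δm = 13.45 − (13.99) = -0.54
Flux ratio = 10^(−0.4 Δm) = 10^(−0.4 × -0.54) = 10^0.216 = 1.644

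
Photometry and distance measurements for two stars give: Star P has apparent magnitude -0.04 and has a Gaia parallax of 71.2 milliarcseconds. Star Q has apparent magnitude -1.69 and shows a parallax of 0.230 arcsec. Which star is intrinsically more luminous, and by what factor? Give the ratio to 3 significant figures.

Star P is more luminous, by a factor of 2.28.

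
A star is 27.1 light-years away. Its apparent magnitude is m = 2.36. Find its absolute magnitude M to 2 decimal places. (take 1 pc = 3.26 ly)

M ≈ 2.76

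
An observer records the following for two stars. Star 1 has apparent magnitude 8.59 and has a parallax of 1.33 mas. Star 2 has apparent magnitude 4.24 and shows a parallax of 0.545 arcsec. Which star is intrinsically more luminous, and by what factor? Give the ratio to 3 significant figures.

Star 1: p = 1.33 mas = 1.33×10^-3″ → d = 1/p = 751.9 pc
Star 1: M = m − 5 log₁₀ d + 5 = 8.59 − 5·2.8761 + 5 = -0.791
Star 2: d = 1/p = 1/0.545″ = 1.835 pc
Star 2: M = m − 5 log₁₀ d + 5 = 4.24 − 5·0.2636 + 5 = 7.922
ΔM = M_1 − M_2 = -0.791 − (7.922) = -8.713; smaller M is more luminous → Star 1.
L ratio = 10^(0.4 |ΔM|) = 10^3.485 = 3056

Star 1 is more luminous, by a factor of 3060.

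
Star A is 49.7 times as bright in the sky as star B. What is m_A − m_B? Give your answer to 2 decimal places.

m_A − m_B ≈ -4.24

Pogson: Δm = −2.5 log₁₀(ratio) = −2.5 log₁₀(49.7) = −2.5 × 1.6964 = -4.241
Star A is brighter, so it has the smaller magnitude: the difference is negative.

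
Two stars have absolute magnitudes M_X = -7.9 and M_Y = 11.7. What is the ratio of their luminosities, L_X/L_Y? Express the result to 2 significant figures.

ΔM = M_X − M_Y = -19.6
L_X/L_Y = 10^(−0.4 ΔM) = 10^7.840 = 6.918×10^7

L_X/L_Y ≈ 6.9×10^7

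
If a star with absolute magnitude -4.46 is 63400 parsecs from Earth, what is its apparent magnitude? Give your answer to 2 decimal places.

m ≈ 14.55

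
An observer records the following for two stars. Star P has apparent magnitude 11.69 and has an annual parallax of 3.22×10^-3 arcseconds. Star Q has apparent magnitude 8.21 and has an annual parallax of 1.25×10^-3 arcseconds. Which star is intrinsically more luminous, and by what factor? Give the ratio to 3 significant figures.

Star Q is more luminous, by a factor of 164.

Star P: d = 1/p = 1/3.22×10^-3″ = 310.6 pc
Star P: M = m − 5 log₁₀ d + 5 = 11.69 − 5·2.4921 + 5 = 4.229
Star Q: d = 1/p = 1/1.25×10^-3″ = 800.0 pc
Star Q: M = m − 5 log₁₀ d + 5 = 8.21 − 5·2.9031 + 5 = -1.305
ΔM = M_P − M_Q = 4.229 − (-1.305) = 5.535; smaller M is more luminous → Star Q.
L ratio = 10^(0.4 |ΔM|) = 10^2.214 = 163.6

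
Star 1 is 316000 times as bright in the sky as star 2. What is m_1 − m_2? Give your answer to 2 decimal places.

m_1 − m_2 ≈ -13.75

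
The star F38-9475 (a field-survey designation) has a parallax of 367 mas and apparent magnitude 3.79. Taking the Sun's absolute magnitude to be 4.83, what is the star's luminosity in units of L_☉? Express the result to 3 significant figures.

L/L_☉ ≈ 0.193

d = 1/p = 1000/367 mas = 2.725 pc
M = m − 5 log₁₀ d + 5 = 3.79 − 5·0.4353 + 5 = 6.613
M − M_☉ = 6.613 − 4.83 = 1.783
L/L_☉ = 10^(−0.4 × 1.783) = 0.1935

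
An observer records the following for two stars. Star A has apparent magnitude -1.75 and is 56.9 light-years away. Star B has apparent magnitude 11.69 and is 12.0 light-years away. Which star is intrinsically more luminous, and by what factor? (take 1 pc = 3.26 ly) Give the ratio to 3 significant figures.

Star A is more luminous, by a factor of 5.34×10^6.

Star A: d = 56.9 ly / 3.26 = 17.45 pc
Star A: M = m − 5 log₁₀ d + 5 = -1.75 − 5·1.2419 + 5 = -2.959
Star B: d = 12.0 ly / 3.26 = 3.681 pc
Star B: M = m − 5 log₁₀ d + 5 = 11.69 − 5·0.5660 + 5 = 13.860
ΔM = M_A − M_B = -2.959 − (13.860) = -16.820; smaller M is more luminous → Star A.
L ratio = 10^(0.4 |ΔM|) = 10^6.728 = 5.344×10^6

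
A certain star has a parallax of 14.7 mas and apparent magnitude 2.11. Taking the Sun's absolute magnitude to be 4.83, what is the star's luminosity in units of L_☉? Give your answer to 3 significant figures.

L/L_☉ ≈ 567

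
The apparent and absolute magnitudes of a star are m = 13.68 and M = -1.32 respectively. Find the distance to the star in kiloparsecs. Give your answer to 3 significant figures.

d ≈ 10.0 kpc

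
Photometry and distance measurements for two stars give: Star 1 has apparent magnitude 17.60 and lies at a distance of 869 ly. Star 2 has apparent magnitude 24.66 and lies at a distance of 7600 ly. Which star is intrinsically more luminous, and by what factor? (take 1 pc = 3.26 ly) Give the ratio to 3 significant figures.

Star 1: d = 869 ly / 3.26 = 266.6 pc
Star 1: M = m − 5 log₁₀ d + 5 = 17.60 − 5·2.4258 + 5 = 10.471
Star 2: d = 7600 ly / 3.26 = 2331 pc
Star 2: M = m − 5 log₁₀ d + 5 = 24.66 − 5·3.3676 + 5 = 12.822
ΔM = M_1 − M_2 = 10.471 − (12.822) = -2.351; smaller M is more luminous → Star 1.
L ratio = 10^(0.4 |ΔM|) = 10^0.940 = 8.718

Star 1 is more luminous, by a factor of 8.72.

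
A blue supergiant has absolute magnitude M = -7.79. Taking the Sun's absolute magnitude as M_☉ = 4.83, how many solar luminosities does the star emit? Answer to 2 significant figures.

M − M_☉ = -7.79 − 4.83 = -12.620
L/L_☉ = 10^(−0.4 (M − M_☉)) = 10^5.048 = 111700

L/L_☉ ≈ 110000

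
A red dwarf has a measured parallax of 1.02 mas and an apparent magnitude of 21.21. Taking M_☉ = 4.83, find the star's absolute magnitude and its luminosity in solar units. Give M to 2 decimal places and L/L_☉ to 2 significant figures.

M ≈ 11.25; L/L_☉ ≈ 2.7×10^-3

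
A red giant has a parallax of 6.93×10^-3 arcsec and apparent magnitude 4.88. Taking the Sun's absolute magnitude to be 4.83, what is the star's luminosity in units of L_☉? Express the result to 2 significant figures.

d = 1/p = 1/6.93×10^-3″ = 144.3 pc
M = m − 5 log₁₀ d + 5 = 4.88 − 5·2.1593 + 5 = -0.916
M − M_☉ = -0.916 − 4.83 = -5.746
L/L_☉ = 10^(−0.4 × -5.746) = 198.9

L/L_☉ ≈ 200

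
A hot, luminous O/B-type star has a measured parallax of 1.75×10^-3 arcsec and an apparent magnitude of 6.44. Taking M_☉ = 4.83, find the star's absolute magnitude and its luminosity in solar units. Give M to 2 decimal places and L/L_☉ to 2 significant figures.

d = 1/p = 1/1.75×10^-3″ = 571.4 pc
M = m − 5 log₁₀ d + 5 = 6.44 − 5·2.7570 + 5 = -2.345
M − M_☉ = -2.345 − 4.83 = -7.175
L/L_☉ = 10^(−0.4 × -7.175) = 741.2

M ≈ -2.34; L/L_☉ ≈ 740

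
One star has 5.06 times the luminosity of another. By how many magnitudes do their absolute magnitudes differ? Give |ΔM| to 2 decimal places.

|ΔM| ≈ 1.76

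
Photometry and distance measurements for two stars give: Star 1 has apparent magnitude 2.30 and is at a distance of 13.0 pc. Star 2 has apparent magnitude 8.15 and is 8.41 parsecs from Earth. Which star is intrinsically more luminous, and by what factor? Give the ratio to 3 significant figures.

Star 1: M = m − 5 log₁₀ d + 5 = 2.30 − 5·1.1139 + 5 = 1.730
Star 2: M = m − 5 log₁₀ d + 5 = 8.15 − 5·0.9248 + 5 = 8.526
ΔM = M_1 − M_2 = 1.730 − (8.526) = -6.796; smaller M is more luminous → Star 1.
L ratio = 10^(0.4 |ΔM|) = 10^2.718 = 522.8

Star 1 is more luminous, by a factor of 523.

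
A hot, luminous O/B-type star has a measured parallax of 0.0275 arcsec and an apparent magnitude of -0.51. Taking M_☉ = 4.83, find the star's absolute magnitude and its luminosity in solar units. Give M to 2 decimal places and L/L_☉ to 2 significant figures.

d = 1/p = 1/0.0275″ = 36.36 pc
M = m − 5 log₁₀ d + 5 = -0.51 − 5·1.5607 + 5 = -3.313
M − M_☉ = -3.313 − 4.83 = -8.143
L/L_☉ = 10^(−0.4 × -8.143) = 1809

M ≈ -3.31; L/L_☉ ≈ 1800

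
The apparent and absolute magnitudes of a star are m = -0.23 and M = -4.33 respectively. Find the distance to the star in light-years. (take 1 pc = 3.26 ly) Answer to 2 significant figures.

Distance modulus: m − M = -0.23 − (-4.33) = 4.100
m − M = 5 log₁₀ d − 5
log₁₀ d = (m − M)/5 + 1 = 1.8200
d = 10^1.8200 = 66.07 pc
= 215.4 ly

d ≈ 220 ly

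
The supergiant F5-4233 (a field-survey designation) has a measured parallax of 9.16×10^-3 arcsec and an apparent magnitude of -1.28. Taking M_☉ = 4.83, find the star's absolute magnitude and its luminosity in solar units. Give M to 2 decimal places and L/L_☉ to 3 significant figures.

d = 1/p = 1/9.16×10^-3″ = 109.2 pc
M = m − 5 log₁₀ d + 5 = -1.28 − 5·2.0381 + 5 = -6.471
M − M_☉ = -6.471 − 4.83 = -11.301
L/L_☉ = 10^(−0.4 × -11.301) = 33130

M ≈ -6.47; L/L_☉ ≈ 33100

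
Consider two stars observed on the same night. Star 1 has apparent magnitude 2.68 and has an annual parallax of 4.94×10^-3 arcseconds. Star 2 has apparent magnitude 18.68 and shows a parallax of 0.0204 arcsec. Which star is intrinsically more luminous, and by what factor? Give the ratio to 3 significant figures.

Star 1 is more luminous, by a factor of 4.28×10^7.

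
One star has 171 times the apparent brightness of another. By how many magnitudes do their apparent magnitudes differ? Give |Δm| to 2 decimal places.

|Δm| ≈ 5.58

Pogson: Δm = −2.5 log₁₀(ratio) = −2.5 log₁₀(171) = −2.5 × 2.2330 = -5.582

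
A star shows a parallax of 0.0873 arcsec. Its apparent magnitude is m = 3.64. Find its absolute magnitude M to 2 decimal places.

M ≈ 3.35

d = 1/p = 1/0.0873″ = 11.45 pc
5 log₁₀(d/10 pc) = 5 log₁₀(11.45) − 5 = 0.295
M = m − 5 log₁₀(d/10) = 3.64 − 0.295 = 3.345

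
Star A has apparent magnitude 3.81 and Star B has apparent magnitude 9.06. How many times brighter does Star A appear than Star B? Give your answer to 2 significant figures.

Δm = 3.81 − (9.06) = -5.25
Flux ratio = 10^(−0.4 Δm) = 10^(−0.4 × -5.25) = 10^2.100 = 125.9

130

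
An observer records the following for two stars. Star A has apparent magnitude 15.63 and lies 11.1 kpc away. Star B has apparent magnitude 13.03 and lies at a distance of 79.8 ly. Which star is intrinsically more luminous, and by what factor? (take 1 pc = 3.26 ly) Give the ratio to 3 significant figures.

Star A: d = 11.1 kpc = 11100 pc
Star A: M = m − 5 log₁₀ d + 5 = 15.63 − 5·4.0453 + 5 = 0.403
Star B: d = 79.8 ly / 3.26 = 24.48 pc
Star B: M = m − 5 log₁₀ d + 5 = 13.03 − 5·1.3888 + 5 = 11.086
ΔM = M_A − M_B = 0.403 − (11.086) = -10.683; smaller M is more luminous → Star A.
L ratio = 10^(0.4 |ΔM|) = 10^4.273 = 18750

Star A is more luminous, by a factor of 18800.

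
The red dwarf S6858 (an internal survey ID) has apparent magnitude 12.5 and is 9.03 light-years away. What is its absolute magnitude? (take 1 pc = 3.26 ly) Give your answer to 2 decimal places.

M ≈ 15.29

d = 9.03 ly / 3.26 = 2.770 pc
5 log₁₀(d/10 pc) = 5 log₁₀(2.770) − 5 = -2.788
M = m − 5 log₁₀(d/10) = 12.5 + 2.788 = 15.288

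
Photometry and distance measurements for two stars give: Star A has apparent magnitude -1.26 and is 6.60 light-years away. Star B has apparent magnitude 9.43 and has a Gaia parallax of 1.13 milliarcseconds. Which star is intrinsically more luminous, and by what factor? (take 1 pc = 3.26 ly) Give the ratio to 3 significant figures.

Star A: d = 6.60 ly / 3.26 = 2.025 pc
Star A: M = m − 5 log₁₀ d + 5 = -1.26 − 5·0.3063 + 5 = 2.208
Star B: p = 1.13 mas = 1.13×10^-3″ → d = 1/p = 885.0 pc
Star B: M = m − 5 log₁₀ d + 5 = 9.43 − 5·2.9469 + 5 = -0.305
ΔM = M_A − M_B = 2.208 − (-0.305) = 2.513; smaller M is more luminous → Star B.
L ratio = 10^(0.4 |ΔM|) = 10^1.005 = 10.12

Star B is more luminous, by a factor of 10.1.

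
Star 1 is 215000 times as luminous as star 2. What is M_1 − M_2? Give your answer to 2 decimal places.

M_1 − M_2 ≈ -13.33

Pogson: ΔM = −2.5 log₁₀(ratio) = −2.5 log₁₀(215000) = −2.5 × 5.3324 = -13.331
Star 1 is brighter, so it has the smaller magnitude: the difference is negative.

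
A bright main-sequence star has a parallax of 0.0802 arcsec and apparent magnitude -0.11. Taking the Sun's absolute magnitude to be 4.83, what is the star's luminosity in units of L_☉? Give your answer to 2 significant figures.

L/L_☉ ≈ 150

d = 1/p = 1/0.0802″ = 12.47 pc
M = m − 5 log₁₀ d + 5 = -0.11 − 5·1.0958 + 5 = -0.589
M − M_☉ = -0.589 − 4.83 = -5.419
L/L_☉ = 10^(−0.4 × -5.419) = 147.1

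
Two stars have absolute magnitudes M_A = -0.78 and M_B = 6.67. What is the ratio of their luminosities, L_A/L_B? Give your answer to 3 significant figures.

ΔM = M_A − M_B = -7.45
L_A/L_B = 10^(−0.4 ΔM) = 10^2.980 = 955.0

L_A/L_B ≈ 955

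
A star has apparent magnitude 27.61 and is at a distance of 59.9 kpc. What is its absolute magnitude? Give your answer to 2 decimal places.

d = 59.9 kpc = 59900 pc
5 log₁₀(d/10 pc) = 5 log₁₀(59900) − 5 = 18.887
M = m − 5 log₁₀(d/10) = 27.61 − 18.887 = 8.723

M ≈ 8.72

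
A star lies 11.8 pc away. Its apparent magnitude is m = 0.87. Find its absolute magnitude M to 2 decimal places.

M ≈ 0.51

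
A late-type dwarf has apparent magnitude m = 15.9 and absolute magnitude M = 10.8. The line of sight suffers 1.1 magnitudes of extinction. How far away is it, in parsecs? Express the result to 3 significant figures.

d ≈ 63.1 pc

m − M = 5 log₁₀(d/10 pc) + A  ⇒  15.9 − (10.8) − 1.1 = 5 log₁₀(d/10)
4.000 = 5 log₁₀(d/10)
log₁₀ d = (m − M − A)/5 + 1 = 1.8000
d = 10^1.8000 = 63.10 pc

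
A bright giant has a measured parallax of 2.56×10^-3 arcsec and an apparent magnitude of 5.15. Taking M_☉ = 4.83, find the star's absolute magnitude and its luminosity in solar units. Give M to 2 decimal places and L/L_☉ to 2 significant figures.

d = 1/p = 1/2.56×10^-3″ = 390.6 pc
M = m − 5 log₁₀ d + 5 = 5.15 − 5·2.5918 + 5 = -2.809
M − M_☉ = -2.809 − 4.83 = -7.639
L/L_☉ = 10^(−0.4 × -7.639) = 1136

M ≈ -2.81; L/L_☉ ≈ 1100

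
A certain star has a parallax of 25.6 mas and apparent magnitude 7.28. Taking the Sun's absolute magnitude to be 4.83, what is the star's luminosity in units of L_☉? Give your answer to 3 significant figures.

L/L_☉ ≈ 1.60

d = 1/p = 1000/25.6 mas = 39.06 pc
M = m − 5 log₁₀ d + 5 = 7.28 − 5·1.5918 + 5 = 4.321
M − M_☉ = 4.321 − 4.83 = -0.509
L/L_☉ = 10^(−0.4 × -0.509) = 1.598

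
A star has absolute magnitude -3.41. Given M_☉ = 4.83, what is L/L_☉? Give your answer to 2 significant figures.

M − M_☉ = -3.41 − 4.83 = -8.240
L/L_☉ = 10^(−0.4 (M − M_☉)) = 10^3.296 = 1977

L/L_☉ ≈ 2000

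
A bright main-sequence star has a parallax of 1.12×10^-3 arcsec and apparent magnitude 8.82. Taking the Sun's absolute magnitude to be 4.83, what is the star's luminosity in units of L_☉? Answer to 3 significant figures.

L/L_☉ ≈ 202

d = 1/p = 1/1.12×10^-3″ = 892.9 pc
M = m − 5 log₁₀ d + 5 = 8.82 − 5·2.9508 + 5 = -0.934
M − M_☉ = -0.934 − 4.83 = -5.764
L/L_☉ = 10^(−0.4 × -5.764) = 202.1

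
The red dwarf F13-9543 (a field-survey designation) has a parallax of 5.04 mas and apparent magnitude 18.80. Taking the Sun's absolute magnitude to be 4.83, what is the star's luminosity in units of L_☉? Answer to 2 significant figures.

L/L_☉ ≈ 1.0×10^-3

d = 1/p = 1000/5.04 mas = 198.4 pc
M = m − 5 log₁₀ d + 5 = 18.80 − 5·2.2976 + 5 = 12.312
M − M_☉ = 12.312 − 4.83 = 7.482
L/L_☉ = 10^(−0.4 × 7.482) = 1.017×10^-3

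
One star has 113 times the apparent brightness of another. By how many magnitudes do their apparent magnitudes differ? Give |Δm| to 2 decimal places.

Pogson: Δm = −2.5 log₁₀(ratio) = −2.5 log₁₀(113) = −2.5 × 2.0531 = -5.133

|Δm| ≈ 5.13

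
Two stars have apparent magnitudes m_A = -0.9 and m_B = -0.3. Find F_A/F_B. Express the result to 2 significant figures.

Δm = -0.9 − (-0.3) = -0.6
Flux ratio = 10^(−0.4 Δm) = 10^(−0.4 × -0.6) = 10^0.240 = 1.738

F_A/F_B ≈ 1.7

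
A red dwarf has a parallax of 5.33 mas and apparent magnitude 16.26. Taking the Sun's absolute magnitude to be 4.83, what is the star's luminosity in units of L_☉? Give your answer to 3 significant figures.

L/L_☉ ≈ 9.43×10^-3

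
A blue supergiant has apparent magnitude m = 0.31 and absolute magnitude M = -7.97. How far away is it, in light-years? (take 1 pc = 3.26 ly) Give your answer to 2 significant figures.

Distance modulus: m − M = 0.31 − (-7.97) = 8.280
m − M = 5 log₁₀ d − 5
log₁₀ d = (m − M)/5 + 1 = 2.6560
d = 10^2.6560 = 452.9 pc
= 1476 ly

d ≈ 1500 ly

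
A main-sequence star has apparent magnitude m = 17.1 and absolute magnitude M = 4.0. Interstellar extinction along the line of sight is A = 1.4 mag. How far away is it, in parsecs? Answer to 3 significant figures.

m − M = 5 log₁₀(d/10 pc) + A  ⇒  17.1 − (4.0) − 1.4 = 5 log₁₀(d/10)
11.700 = 5 log₁₀(d/10)
log₁₀ d = (m − M − A)/5 + 1 = 3.3400
d = 10^3.3400 = 2188 pc

d ≈ 2190 pc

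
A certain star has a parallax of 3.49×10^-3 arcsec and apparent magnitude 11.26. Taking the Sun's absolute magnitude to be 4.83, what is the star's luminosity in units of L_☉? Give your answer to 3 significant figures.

d = 1/p = 1/3.49×10^-3″ = 286.5 pc
M = m − 5 log₁₀ d + 5 = 11.26 − 5·2.4572 + 5 = 3.974
M − M_☉ = 3.974 − 4.83 = -0.856
L/L_☉ = 10^(−0.4 × -0.856) = 2.200

L/L_☉ ≈ 2.20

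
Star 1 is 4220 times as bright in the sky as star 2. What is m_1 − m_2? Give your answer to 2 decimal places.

m_1 − m_2 ≈ -9.06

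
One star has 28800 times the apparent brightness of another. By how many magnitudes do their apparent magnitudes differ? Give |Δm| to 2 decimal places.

|Δm| ≈ 11.15

Pogson: Δm = −2.5 log₁₀(ratio) = −2.5 log₁₀(28800) = −2.5 × 4.4594 = -11.148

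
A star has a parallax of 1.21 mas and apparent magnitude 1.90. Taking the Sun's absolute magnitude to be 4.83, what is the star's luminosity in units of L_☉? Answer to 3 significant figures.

L/L_☉ ≈ 101000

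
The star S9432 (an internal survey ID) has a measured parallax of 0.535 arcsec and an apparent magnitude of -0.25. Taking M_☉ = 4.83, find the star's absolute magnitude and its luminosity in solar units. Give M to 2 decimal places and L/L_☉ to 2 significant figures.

d = 1/p = 1/0.535″ = 1.869 pc
M = m − 5 log₁₀ d + 5 = -0.25 − 5·0.2716 + 5 = 3.392
M − M_☉ = 3.392 − 4.83 = -1.438
L/L_☉ = 10^(−0.4 × -1.438) = 3.761

M ≈ 3.39; L/L_☉ ≈ 3.8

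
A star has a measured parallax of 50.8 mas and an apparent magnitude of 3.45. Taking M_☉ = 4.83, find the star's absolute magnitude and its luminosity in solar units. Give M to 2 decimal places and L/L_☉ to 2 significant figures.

M ≈ 1.98; L/L_☉ ≈ 14

d = 1/p = 1000/50.8 mas = 19.69 pc
M = m − 5 log₁₀ d + 5 = 3.45 − 5·1.2941 + 5 = 1.979
M − M_☉ = 1.979 − 4.83 = -2.851
L/L_☉ = 10^(−0.4 × -2.851) = 13.81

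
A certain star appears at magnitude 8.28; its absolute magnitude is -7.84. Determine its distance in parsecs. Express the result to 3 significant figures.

d ≈ 16700 pc

μ = m − M = 16.120
m − M = 5 log₁₀ d − 5
log₁₀ d = (m − M)/5 + 1 = 4.2240
d = 10^4.2240 = 16750 pc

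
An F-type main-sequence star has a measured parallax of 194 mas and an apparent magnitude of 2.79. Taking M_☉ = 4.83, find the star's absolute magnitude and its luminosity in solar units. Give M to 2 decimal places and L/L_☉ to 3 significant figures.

M ≈ 4.23; L/L_☉ ≈ 1.74

d = 1/p = 1000/194 mas = 5.155 pc
M = m − 5 log₁₀ d + 5 = 2.79 − 5·0.7122 + 5 = 4.229
M − M_☉ = 4.229 − 4.83 = -0.601
L/L_☉ = 10^(−0.4 × -0.601) = 1.739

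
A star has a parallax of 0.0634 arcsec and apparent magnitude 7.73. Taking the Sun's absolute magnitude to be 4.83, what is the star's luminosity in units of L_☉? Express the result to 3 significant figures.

d = 1/p = 1/0.0634″ = 15.77 pc
M = m − 5 log₁₀ d + 5 = 7.73 − 5·1.1979 + 5 = 6.740
M − M_☉ = 6.740 − 4.83 = 1.910
L/L_☉ = 10^(−0.4 × 1.910) = 0.1721

L/L_☉ ≈ 0.172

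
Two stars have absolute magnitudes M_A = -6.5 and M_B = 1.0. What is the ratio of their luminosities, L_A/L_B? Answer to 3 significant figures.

ΔM = M_A − M_B = -7.5
L_A/L_B = 10^(−0.4 ΔM) = 10^3.000 = 1000

L_A/L_B ≈ 1000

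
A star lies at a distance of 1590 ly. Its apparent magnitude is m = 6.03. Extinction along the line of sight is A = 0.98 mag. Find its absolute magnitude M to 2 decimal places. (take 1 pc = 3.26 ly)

M ≈ -3.39

d = 1590 ly / 3.26 = 487.7 pc
5 log₁₀(d/10 pc) = 5 log₁₀(487.7) − 5 = 8.441
M = m − 5 log₁₀(d/10) − A = 6.03 − 8.441 − 0.98 = -3.391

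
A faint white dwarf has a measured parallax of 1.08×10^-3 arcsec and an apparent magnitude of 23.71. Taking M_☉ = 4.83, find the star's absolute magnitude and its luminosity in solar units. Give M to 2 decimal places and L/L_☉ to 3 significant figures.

M ≈ 13.88; L/L_☉ ≈ 2.41×10^-4

d = 1/p = 1/1.08×10^-3″ = 925.9 pc
M = m − 5 log₁₀ d + 5 = 23.71 − 5·2.9666 + 5 = 13.877
M − M_☉ = 13.877 − 4.83 = 9.047
L/L_☉ = 10^(−0.4 × 9.047) = 2.405×10^-4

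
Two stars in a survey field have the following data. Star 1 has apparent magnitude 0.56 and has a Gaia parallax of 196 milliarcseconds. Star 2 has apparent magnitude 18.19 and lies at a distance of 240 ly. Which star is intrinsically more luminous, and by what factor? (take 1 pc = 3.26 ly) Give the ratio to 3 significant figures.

Star 1: p = 196 mas = 0.196″ → d = 1/p = 5.102 pc
Star 1: M = m − 5 log₁₀ d + 5 = 0.56 − 5·0.7077 + 5 = 2.021
Star 2: d = 240 ly / 3.26 = 73.62 pc
Star 2: M = m − 5 log₁₀ d + 5 = 18.19 − 5·1.8670 + 5 = 13.855
ΔM = M_1 − M_2 = 2.021 − (13.855) = -11.834; smaller M is more luminous → Star 1.
L ratio = 10^(0.4 |ΔM|) = 10^4.734 = 54140

Star 1 is more luminous, by a factor of 54100.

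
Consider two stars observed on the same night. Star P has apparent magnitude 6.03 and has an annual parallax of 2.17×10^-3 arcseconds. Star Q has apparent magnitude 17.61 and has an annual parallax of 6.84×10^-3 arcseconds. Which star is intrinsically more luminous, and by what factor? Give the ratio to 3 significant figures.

Star P: d = 1/p = 1/2.17×10^-3″ = 460.8 pc
Star P: M = m − 5 log₁₀ d + 5 = 6.03 − 5·2.6635 + 5 = -2.288
Star Q: d = 1/p = 1/6.84×10^-3″ = 146.2 pc
Star Q: M = m − 5 log₁₀ d + 5 = 17.61 − 5·2.1649 + 5 = 11.785
ΔM = M_P − M_Q = -2.288 − (11.785) = -14.073; smaller M is more luminous → Star P.
L ratio = 10^(0.4 |ΔM|) = 10^5.629 = 425800

Star P is more luminous, by a factor of 426000.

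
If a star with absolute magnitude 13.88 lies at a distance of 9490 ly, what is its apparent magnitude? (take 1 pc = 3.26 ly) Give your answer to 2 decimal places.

d = 9490 ly / 3.26 = 2911 pc
m = M + 5 log₁₀ d − 5 = 13.88 + 5·3.4640 − 5 = 26.200

m ≈ 26.20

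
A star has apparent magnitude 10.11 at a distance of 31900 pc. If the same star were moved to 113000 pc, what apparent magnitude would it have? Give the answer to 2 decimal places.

m ≈ 12.86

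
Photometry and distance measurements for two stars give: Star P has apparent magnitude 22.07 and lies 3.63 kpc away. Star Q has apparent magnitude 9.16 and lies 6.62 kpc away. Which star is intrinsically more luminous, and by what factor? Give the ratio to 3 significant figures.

Star P: d = 3.63 kpc = 3630 pc
Star P: M = m − 5 log₁₀ d + 5 = 22.07 − 5·3.5599 + 5 = 9.270
Star Q: d = 6.62 kpc = 6620 pc
Star Q: M = m − 5 log₁₀ d + 5 = 9.16 − 5·3.8209 + 5 = -4.944
ΔM = M_P − M_Q = 9.270 − (-4.944) = 14.215; smaller M is more luminous → Star Q.
L ratio = 10^(0.4 |ΔM|) = 10^5.686 = 485200

Star Q is more luminous, by a factor of 485000.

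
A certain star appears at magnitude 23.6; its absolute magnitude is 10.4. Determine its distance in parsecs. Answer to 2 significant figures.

Distance modulus: m − M = 23.6 − (10.4) = 13.200
m − M = 5 log₁₀ d − 5
log₁₀ d = (m − M)/5 + 1 = 3.6400
d = 10^3.6400 = 4365 pc

d ≈ 4400 pc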